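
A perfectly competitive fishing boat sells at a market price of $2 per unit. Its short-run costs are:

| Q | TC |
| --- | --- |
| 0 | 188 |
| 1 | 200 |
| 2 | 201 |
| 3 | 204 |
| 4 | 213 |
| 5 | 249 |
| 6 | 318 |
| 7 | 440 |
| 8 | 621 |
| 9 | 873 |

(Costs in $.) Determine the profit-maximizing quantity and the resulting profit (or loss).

Q = 0 (shut down); profit = -$188

Profit at each row (π = 2Q − TC): Q=0: -188; Q=1: -198; Q=2: -197; Q=3: -198; Q=4: -205; Q=5: -239; Q=6: -306; Q=7: -426; Q=8: -605; Q=9: -855.
Profit is highest at Q = 0. Equivalently, the lowest AVC in the table is 16/3 ≈ $5.33 at Q = 3, and P = $2 falls below it — price never covers variable cost, so the firm shuts down and loses only its fixed cost.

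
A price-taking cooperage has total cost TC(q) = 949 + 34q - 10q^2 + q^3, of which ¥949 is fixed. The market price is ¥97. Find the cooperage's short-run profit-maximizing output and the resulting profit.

Profit = -¥301 at q = 9

AVC = 34 - 10q + q^2 has its minimum ¥9 at q = 5; price ¥97 clears that bar, so the firm operates.
MC = 34 - 20q + 3q^2. Setting P = MC and taking the root on the rising branch gives q* = 9.
TR = 97·9 = 873. TC = 949 + 225 = 1174. Profit = 873 − 1174 = -¥301.
By producing, the firm covers all variable cost plus ¥648 of fixed cost; shutting down would lose the full ¥949.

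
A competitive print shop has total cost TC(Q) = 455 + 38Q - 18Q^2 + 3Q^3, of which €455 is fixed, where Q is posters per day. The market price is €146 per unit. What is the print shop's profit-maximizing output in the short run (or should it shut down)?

Produce at Q = 6

Variable cost is VC = 38Q - 18Q^2 + 3Q^3, so AVC = VC/Q = 38 - 18Q + 3Q^2 and MC = dTC/dQ = 38 - 36Q + 9Q^2.
AVC hits its minimum where MC = AVC, at Q = 3, giving min AVC = 38 - 18·3 + 3·3^2 = €11.
Because €146 ≥ €11, revenue can cover variable cost; the firm operates.
P = MC gives -108 - 36Q + 9Q^2 = 0, with roots -2 and 6. Take the larger (rising MC): Q* = 6.
Check: AVC at Q = 6 is €38 ≤ P, so revenue covers variable cost.
Profit = P·Q − TC = 146·6 − 683 = €193.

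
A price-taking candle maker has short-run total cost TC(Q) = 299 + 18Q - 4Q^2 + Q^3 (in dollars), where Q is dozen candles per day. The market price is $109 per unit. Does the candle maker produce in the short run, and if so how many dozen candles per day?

Strip out fixed cost: VC = 18Q - 4Q^2 + Q^3. Then AVC = 18 - 4Q + Q^2 and MC = 18 - 8Q + 3Q^2.
The AVC parabola has its vertex at Q = 4/2 = 2, where AVC = 18 - 4·2 + 2^2 = $14.
Since P = $109 ≥ min AVC = $14, price covers variable cost and the firm should produce.
Solving P = MC: -91 - 8Q + 3Q^2 = 0 ⇒ Q = -13/3 or 7. On the upward-sloping branch, Q* = 7.
Check: AVC at Q = 7 is $39 ≤ P, so revenue covers variable cost.
Profit = P·Q − TC = 109·7 − 572 = $191.

Produce at Q = 7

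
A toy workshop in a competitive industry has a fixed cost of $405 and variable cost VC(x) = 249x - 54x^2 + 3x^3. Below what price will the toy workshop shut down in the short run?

Short-run supply begins at min AVC. From VC = 249x - 54x^2 + 3x^3, AVC = 249 - 54x + 3x^2.
dAVC/dx = -54 + 6x = 0 gives x = 9. min AVC = 249 - 54·9 + 3·9^2 = 6.
The firm shuts down for any P below $6.

$6 per unit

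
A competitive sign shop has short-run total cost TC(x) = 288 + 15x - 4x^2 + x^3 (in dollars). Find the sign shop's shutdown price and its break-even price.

AVC = 15 - 4x + x^2; minimized at x = 2, giving min AVC = $11. That is the shutdown price.
ATC = 288/x + 15 - 4x + x^2. Setting dATC/dx = −288/x^2 − 4 + 2x = 0 gives x = 6 (since 2·6^3 − 4·6^2 = 288).
min ATC = 288/6 + 15 − 4·6 + 6^2 = $75. That is the break-even price.
For $11 ≤ P < $75 the firm produces at a loss; below $11 it shuts down.

Shutdown price = $11; break-even price = $75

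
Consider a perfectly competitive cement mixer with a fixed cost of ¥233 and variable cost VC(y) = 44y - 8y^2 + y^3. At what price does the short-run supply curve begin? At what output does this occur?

The shutdown price is the minimum of AVC. VC = 44y - 8y^2 + y^3, so AVC = 44 - 8y + y^2.
At the minimum of AVC, MC = AVC. MC = 44 - 16y + 3y^2; setting MC = AVC gives 2y^2 - 8y = 0, so y = 4. min AVC = 28.
For P < ¥28 the firm produces nothing.

¥28 per unit, at y = 4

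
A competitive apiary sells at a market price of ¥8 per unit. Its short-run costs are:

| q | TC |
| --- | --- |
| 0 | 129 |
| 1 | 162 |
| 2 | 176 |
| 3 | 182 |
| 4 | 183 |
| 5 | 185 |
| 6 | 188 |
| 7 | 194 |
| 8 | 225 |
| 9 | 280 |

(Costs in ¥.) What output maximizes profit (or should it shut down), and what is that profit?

q = 0 (shut down); profit = -¥129

Tabulate TR − TC: q=0: -129; q=1: -154; q=2: -160; q=3: -158; q=4: -151; q=5: -145; q=6: -140; q=7: -138; q=8: -161; q=9: -208.
Profit is highest at q = 0. Equivalently, the lowest AVC in the table is 65/7 ≈ ¥9.29 at q = 7, and P = ¥8 falls below it — price never covers variable cost, so the firm shuts down and loses only its fixed cost.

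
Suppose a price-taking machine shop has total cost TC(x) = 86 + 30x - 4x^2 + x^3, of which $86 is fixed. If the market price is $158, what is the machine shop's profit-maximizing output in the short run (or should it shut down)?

Produce at x = 8

From TC, MC = TC'(x) = 30 - 8x + 3x^2 and AVC = VC/x = 30 - 4x + x^2.
The AVC parabola has its vertex at x = 4/2 = 2, where AVC = 30 - 4·2 + 2^2 = $26.
Since P = $158 ≥ min AVC = $26, price covers variable cost and the firm should produce.
Solving P = MC: -128 - 8x + 3x^2 = 0 ⇒ x = -16/3 or 8. On the upward-sloping branch, x* = 8.
Check: AVC at x = 8 is $62 ≤ P, so revenue covers variable cost.
Profit = P·x − TC = 158·8 − 582 = $682.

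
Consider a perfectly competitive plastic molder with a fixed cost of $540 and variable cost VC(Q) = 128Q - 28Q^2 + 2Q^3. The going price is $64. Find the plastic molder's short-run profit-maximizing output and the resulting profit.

Profit = -$284 at Q = 8

AVC = 128 - 28Q + 2Q^2; min AVC = $30 at Q = 7. Since P = $64 ≥ min AVC, the firm produces.
MC = 128 - 56Q + 6Q^2. Setting P = MC and taking the root on the rising branch gives Q* = 8.
TR = 64·8 = 512. TC = 540 + 256 = 796. Profit = 512 − 796 = -$284.
Shutting down would mean losing the fixed cost of $540, so operating at a loss of $284 is better by $256.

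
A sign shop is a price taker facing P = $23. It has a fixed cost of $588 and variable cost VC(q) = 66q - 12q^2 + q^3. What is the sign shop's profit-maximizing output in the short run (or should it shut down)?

Shut down

From TC, MC = TC'(q) = 66 - 24q + 3q^2 and AVC = VC/q = 66 - 12q + q^2.
AVC hits its minimum where MC = AVC, at q = 6, giving min AVC = 66 - 12·6 + 6^2 = $30.
P = $23 lies below min AVC = $30; no output level covers variable cost.
Shutting down limits the loss to fixed cost, $588.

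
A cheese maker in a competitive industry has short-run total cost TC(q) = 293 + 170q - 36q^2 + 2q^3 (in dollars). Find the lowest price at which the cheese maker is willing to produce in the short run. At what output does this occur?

$8 per unit, at q = 9

The shutdown price is the minimum of AVC. VC = 170q - 36q^2 + 2q^3, so AVC = 170 - 36q + 2q^2.
At the minimum of AVC, MC = AVC. MC = 170 - 72q + 6q^2; setting MC = AVC gives 4q^2 - 36q = 0, so q = 9. min AVC = 8.
So the shutdown price is $8.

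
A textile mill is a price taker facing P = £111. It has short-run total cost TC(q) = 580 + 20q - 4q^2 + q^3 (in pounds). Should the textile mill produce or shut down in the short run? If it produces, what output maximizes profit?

From TC, MC = TC'(q) = 20 - 8q + 3q^2 and AVC = VC/q = 20 - 4q + q^2.
AVC hits its minimum where MC = AVC, at q = 2, giving min AVC = 20 - 4·2 + 2^2 = £16.
Because £111 ≥ £16, revenue can cover variable cost; the firm operates.
Set P = MC: 111 = 20 - 8q + 3q^2 → -91 - 8q + 3q^2 = 0. The roots are q = -13/3 and q = 7; the profit-maximizing output is on the rising part of MC, so q* = 7.
Check: AVC at q = 7 is £41 ≤ P, so revenue covers variable cost.
Profit = P·q − TC = 111·7 − 867 = -£90, a loss, but smaller than the £580 fixed cost the firm would lose by shutting down.

Produce at q = 7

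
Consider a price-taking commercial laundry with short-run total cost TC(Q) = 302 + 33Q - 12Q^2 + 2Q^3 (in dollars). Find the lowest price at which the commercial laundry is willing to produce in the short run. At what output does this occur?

$15 per unit, at Q = 3

The shutdown price is the minimum of AVC. VC = 33Q - 12Q^2 + 2Q^3, so AVC = 33 - 12Q + 2Q^2.
At the minimum of AVC, MC = AVC. MC = 33 - 24Q + 6Q^2; setting MC = AVC gives 4Q^2 - 12Q = 0, so Q = 3. min AVC = 15.
The firm shuts down for any P below $15.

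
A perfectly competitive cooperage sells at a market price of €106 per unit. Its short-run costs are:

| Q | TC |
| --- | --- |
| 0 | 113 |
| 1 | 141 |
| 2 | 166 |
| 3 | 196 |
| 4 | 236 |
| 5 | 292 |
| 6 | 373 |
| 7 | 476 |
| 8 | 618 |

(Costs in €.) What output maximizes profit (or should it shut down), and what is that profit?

Compute π = P·Q − TC at each output: Q=0: -113; Q=1: -35; Q=2: 46; Q=3: 122; Q=4: 188; Q=5: 238; Q=6: 263; Q=7: 266; Q=8: 230.
Profit is maximized at Q = 7. AVC there is 363/7 = €51.86 ≤ P, so producing beats shutting down (which would give -€113).

Q = 7; profit = €266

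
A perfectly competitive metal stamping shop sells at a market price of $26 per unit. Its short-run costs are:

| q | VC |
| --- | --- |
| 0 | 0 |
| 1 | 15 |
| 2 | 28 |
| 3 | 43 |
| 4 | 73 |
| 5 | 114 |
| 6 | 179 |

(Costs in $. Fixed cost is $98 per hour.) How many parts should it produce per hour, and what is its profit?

q = 3; profit = -$63

Compute π = P·q − TC at each output: q=0: -98; q=1: -87; q=2: -74; q=3: -63; q=4: -67; q=5: -82; q=6: -121.
Profit is maximized at q = 3. AVC there is 43/3 = $14.33 ≤ P, so producing beats shutting down (which would give -$98).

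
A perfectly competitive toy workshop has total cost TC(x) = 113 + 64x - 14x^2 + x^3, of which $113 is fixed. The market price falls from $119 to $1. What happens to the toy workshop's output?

Output falls from 11 to 0 (the firm shuts down)

AVC = 64 - 14x + x^2, minimized at x = 7 where min AVC = $15. MC = 64 - 28x + 3x^2.
At P = $119 ≥ min AVC, set P = MC on the rising branch: x = 11.
At P = $1 < min AVC = $15, price no longer covers variable cost at any output, so the firm shuts down: x = 0.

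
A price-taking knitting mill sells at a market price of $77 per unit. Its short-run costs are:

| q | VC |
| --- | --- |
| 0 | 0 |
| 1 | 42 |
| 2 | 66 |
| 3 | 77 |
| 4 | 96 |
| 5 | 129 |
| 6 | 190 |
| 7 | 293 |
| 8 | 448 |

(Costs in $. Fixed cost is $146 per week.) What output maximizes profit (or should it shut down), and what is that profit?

q = 6; profit = $126

Compute π = P·q − TC at each output: q=0: -146; q=1: -111; q=2: -58; q=3: 8; q=4: 66; q=5: 110; q=6: 126; q=7: 100; q=8: 22.
Profit is maximized at q = 6. AVC there is 190/6 = $31.67 ≤ P, so producing beats shutting down (which would give -$146).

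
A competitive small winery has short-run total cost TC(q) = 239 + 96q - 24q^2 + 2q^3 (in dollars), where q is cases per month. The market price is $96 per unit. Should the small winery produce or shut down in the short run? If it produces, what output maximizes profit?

Variable cost is VC = 96q - 24q^2 + 2q^3, so AVC = VC/q = 96 - 24q + 2q^2 and MC = dTC/dq = 96 - 48q + 6q^2.
The AVC parabola has its vertex at q = 24/4 = 6, where AVC = 96 - 24·6 + 2·6^2 = $24.
Since P = $96 ≥ min AVC = $24, price covers variable cost and the firm should produce.
Solving P = MC: -48q + 6q^2 = 0 ⇒ q = 0 or 8. On the upward-sloping branch, q* = 8.
Check: AVC at q = 8 is $32 ≤ P, so revenue covers variable cost.
Profit = P·q − TC = 96·8 − 495 = $273.

Produce at q = 8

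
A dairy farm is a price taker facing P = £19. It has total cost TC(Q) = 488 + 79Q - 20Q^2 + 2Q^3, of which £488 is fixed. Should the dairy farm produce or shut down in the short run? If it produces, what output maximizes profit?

Shut down

Variable cost is VC = 79Q - 20Q^2 + 2Q^3, so AVC = VC/Q = 79 - 20Q + 2Q^2 and MC = dTC/dQ = 79 - 40Q + 6Q^2.
AVC hits its minimum where MC = AVC, at Q = 5, giving min AVC = 79 - 20·5 + 2·5^2 = £29.
P = £19 lies below min AVC = £29; no output level covers variable cost.
Shutting down limits the loss to fixed cost, £488.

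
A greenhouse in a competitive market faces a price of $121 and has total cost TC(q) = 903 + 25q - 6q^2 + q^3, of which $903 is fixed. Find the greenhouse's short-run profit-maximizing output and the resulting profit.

Profit = -$263 at q = 8

AVC = 25 - 6q + q^2 has its minimum $16 at q = 3; price $121 clears that bar, so the firm operates.
With MC = 25 - 12q + 3q^2, P = MC on the upward-sloping part at q* = 8.
TR = 121·8 = 968. TC = 903 + 328 = 1231. Profit = 968 − 1231 = -$263.
By producing, the firm covers all variable cost plus $640 of fixed cost; shutting down would lose the full $903.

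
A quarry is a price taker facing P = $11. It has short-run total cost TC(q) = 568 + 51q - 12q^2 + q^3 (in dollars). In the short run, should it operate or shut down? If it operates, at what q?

Shut down

Variable cost is VC = 51q - 12q^2 + q^3, so AVC = VC/q = 51 - 12q + q^2 and MC = dTC/dq = 51 - 24q + 3q^2.
AVC hits its minimum where MC = AVC, at q = 6, giving min AVC = 51 - 12·6 + 6^2 = $15.
With P < min AVC ($11 < $15), every unit sold adds to the loss.
Best response: produce nothing and absorb the $568 fixed cost.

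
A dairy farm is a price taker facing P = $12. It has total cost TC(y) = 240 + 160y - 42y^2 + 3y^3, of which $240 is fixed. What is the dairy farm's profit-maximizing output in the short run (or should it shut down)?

Strip out fixed cost: VC = 160y - 42y^2 + 3y^3. Then AVC = 160 - 42y + 3y^2 and MC = 160 - 84y + 9y^2.
The AVC parabola has its vertex at y = 42/6 = 7, where AVC = 160 - 42·7 + 3·7^2 = $13.
With P < min AVC ($12 < $13), every unit sold adds to the loss.
Best response: produce nothing and absorb the $240 fixed cost.

Shut down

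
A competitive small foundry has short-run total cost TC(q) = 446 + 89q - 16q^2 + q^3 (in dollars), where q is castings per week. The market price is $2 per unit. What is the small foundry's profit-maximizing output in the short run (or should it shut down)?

Strip out fixed cost: VC = 89q - 16q^2 + q^3. Then AVC = 89 - 16q + q^2 and MC = 89 - 32q + 3q^2.
The AVC parabola has its vertex at q = 16/2 = 8, where AVC = 89 - 16·8 + 8^2 = $25.
P = $2 lies below min AVC = $25; no output level covers variable cost.
The firm minimizes its loss by shutting down and losing only its fixed cost of $446.

Shut down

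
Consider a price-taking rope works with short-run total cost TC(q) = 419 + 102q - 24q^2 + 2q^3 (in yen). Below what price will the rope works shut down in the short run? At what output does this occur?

¥30 per unit, at q = 6

The firm shuts down when price falls below the minimum of average variable cost. AVC = VC/q = 102 - 24q + 2q^2.
At the minimum of AVC, MC = AVC. MC = 102 - 48q + 6q^2; setting MC = AVC gives 4q^2 - 24q = 0, so q = 6. min AVC = 30.
So the shutdown price is ¥30.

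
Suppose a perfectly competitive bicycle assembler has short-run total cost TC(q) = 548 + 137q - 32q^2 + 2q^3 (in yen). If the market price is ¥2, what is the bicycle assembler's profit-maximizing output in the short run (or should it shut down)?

Shut down

From TC, MC = TC'(q) = 137 - 64q + 6q^2 and AVC = VC/q = 137 - 32q + 2q^2.
The AVC parabola has its vertex at q = 32/4 = 8, where AVC = 137 - 32·8 + 2·8^2 = ¥9.
With P < min AVC (¥2 < ¥9), every unit sold adds to the loss.
Shutting down limits the loss to fixed cost, ¥548.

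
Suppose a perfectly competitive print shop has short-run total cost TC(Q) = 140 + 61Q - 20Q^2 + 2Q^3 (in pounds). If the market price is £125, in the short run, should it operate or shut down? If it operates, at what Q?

Produce at Q = 8

Strip out fixed cost: VC = 61Q - 20Q^2 + 2Q^3. Then AVC = 61 - 20Q + 2Q^2 and MC = 61 - 40Q + 6Q^2.
AVC hits its minimum where MC = AVC, at Q = 5, giving min AVC = 61 - 20·5 + 2·5^2 = £11.
Because £125 ≥ £11, revenue can cover variable cost; the firm operates.
Set P = MC: 125 = 61 - 40Q + 6Q^2 → -64 - 40Q + 6Q^2 = 0. The roots are Q = -4/3 and Q = 8; the profit-maximizing output is on the rising part of MC, so Q* = 8.
Check: AVC at Q = 8 is £29 ≤ P, so revenue covers variable cost.
Profit = P·Q − TC = 125·8 − 372 = £628.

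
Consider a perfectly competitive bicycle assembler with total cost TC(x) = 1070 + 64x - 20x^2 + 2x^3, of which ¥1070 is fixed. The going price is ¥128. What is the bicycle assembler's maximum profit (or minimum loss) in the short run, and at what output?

Profit = -¥302 at x = 8

AVC = 64 - 20x + 2x^2 has its minimum ¥14 at x = 5; price ¥128 clears that bar, so the firm operates.
With MC = 64 - 40x + 6x^2, P = MC on the upward-sloping part at x* = 8.
TR = 128·8 = 1024. TC = 1070 + 256 = 1326. Profit = 1024 − 1326 = -¥302.
Shutting down would mean losing the fixed cost of ¥1070, so operating at a loss of ¥302 is better by ¥768.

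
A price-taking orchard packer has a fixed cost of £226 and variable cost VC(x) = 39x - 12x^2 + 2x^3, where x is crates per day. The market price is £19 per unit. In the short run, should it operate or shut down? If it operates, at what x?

Shut down

Strip out fixed cost: VC = 39x - 12x^2 + 2x^3. Then AVC = 39 - 12x + 2x^2 and MC = 39 - 24x + 6x^2.
AVC is minimized where dAVC/dx = -12 + 4x = 0, at x = 3; min AVC = 39 - 12·3 + 2·3^2 = £21.
P = £19 lies below min AVC = £21; no output level covers variable cost.
Best response: produce nothing and absorb the £226 fixed cost.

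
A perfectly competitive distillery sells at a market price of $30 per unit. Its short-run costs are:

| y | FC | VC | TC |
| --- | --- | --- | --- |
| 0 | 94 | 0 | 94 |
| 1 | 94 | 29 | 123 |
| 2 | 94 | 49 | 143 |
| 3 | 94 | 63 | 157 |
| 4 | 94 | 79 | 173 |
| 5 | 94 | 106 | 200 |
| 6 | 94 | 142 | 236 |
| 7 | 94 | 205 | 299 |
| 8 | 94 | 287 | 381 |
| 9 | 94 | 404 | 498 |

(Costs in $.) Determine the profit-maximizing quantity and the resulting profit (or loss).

y = 5; profit = -$50

Tabulate TR − TC: y=0: -94; y=1: -93; y=2: -83; y=3: -67; y=4: -53; y=5: -50; y=6: -56; y=7: -89; y=8: -141; y=9: -228.
Profit is maximized at y = 5. AVC there is 106/5 = $21.20 ≤ P, so producing beats shutting down (which would give -$94).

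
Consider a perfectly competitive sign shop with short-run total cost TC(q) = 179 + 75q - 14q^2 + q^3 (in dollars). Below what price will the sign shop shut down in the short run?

The firm shuts down when price falls below the minimum of average variable cost. AVC = VC/q = 75 - 14q + q^2.
dAVC/dq = -14 + 2q = 0 gives q = 7. min AVC = 75 - 14·7 + 7^2 = 26.
The firm shuts down for any P below $26.

$26 per unit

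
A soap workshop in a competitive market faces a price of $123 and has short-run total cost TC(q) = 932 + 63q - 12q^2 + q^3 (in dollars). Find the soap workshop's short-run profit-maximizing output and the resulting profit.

AVC = 63 - 12q + q^2 has its minimum $27 at q = 6; price $123 clears that bar, so the firm operates.
With MC = 63 - 24q + 3q^2, P = MC on the upward-sloping part at q* = 10.
TR = 123·10 = 1230. TC = 932 + 430 = 1362. Profit = 1230 − 1362 = -$132.
By producing, the firm covers all variable cost plus $800 of fixed cost; shutting down would lose the full $932.

Profit = -$132 at q = 10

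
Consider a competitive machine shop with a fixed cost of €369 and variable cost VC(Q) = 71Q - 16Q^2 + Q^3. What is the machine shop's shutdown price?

€7 per unit

The shutdown price is the minimum of AVC. VC = 71Q - 16Q^2 + Q^3, so AVC = 71 - 16Q + Q^2.
At the minimum of AVC, MC = AVC. MC = 71 - 32Q + 3Q^2; setting MC = AVC gives 2Q^2 - 16Q = 0, so Q = 8. min AVC = 7.
For P < €7 the firm produces nothing.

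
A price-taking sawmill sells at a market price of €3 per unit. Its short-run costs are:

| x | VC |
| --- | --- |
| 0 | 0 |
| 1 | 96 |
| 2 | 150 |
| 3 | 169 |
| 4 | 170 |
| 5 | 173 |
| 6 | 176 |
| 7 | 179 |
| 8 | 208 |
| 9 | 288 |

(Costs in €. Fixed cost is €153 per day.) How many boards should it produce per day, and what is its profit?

Profit at each row (π = 3x − TC): x=0: -153; x=1: -246; x=2: -297; x=3: -313; x=4: -311; x=5: -311; x=6: -311; x=7: -311; x=8: -337; x=9: -414.
Profit is highest at x = 0. Equivalently, the lowest AVC in the table is 179/7 ≈ €25.57 at x = 7, and P = €3 falls below it — price never covers variable cost, so the firm shuts down and loses only its fixed cost.

x = 0 (shut down); profit = -€153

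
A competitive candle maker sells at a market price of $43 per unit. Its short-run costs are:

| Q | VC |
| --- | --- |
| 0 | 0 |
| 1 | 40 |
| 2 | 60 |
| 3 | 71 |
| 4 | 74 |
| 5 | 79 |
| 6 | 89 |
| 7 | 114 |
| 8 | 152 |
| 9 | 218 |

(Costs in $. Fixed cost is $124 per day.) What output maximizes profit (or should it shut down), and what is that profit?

Tabulate TR − TC: Q=0: -124; Q=1: -121; Q=2: -98; Q=3: -66; Q=4: -26; Q=5: 12; Q=6: 45; Q=7: 63; Q=8: 68; Q=9: 45.
Profit is maximized at Q = 8. AVC there is 152/8 = $19 ≤ P, so producing beats shutting down (which would give -$124).

Q = 8; profit = $68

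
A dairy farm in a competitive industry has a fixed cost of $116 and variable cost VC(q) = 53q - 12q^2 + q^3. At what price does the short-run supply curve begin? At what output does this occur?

Short-run supply begins at min AVC. From VC = 53q - 12q^2 + q^3, AVC = 53 - 12q + q^2.
dAVC/dq = -12 + 2q = 0 gives q = 6. min AVC = 53 - 12·6 + 6^2 = 17.
For P < $17 the firm produces nothing.

$17 per unit, at q = 6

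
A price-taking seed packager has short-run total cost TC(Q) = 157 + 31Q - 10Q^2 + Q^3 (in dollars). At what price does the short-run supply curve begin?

$6 per unit

The firm shuts down when price falls below the minimum of average variable cost. AVC = VC/Q = 31 - 10Q + Q^2.
At the minimum of AVC, MC = AVC. MC = 31 - 20Q + 3Q^2; setting MC = AVC gives 2Q^2 - 10Q = 0, so Q = 5. min AVC = 6.
The firm shuts down for any P below $6.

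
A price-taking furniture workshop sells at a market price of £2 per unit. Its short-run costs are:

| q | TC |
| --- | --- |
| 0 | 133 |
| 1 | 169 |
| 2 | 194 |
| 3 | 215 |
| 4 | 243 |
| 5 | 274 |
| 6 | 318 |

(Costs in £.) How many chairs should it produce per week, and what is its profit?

Tabulate TR − TC: q=0: -133; q=1: -167; q=2: -190; q=3: -209; q=4: -235; q=5: -264; q=6: -306.
Profit is highest at q = 0. Equivalently, the lowest AVC in the table is 82/3 ≈ £27.33 at q = 3, and P = £2 falls below it — price never covers variable cost, so the firm shuts down and loses only its fixed cost.

q = 0 (shut down); profit = -£133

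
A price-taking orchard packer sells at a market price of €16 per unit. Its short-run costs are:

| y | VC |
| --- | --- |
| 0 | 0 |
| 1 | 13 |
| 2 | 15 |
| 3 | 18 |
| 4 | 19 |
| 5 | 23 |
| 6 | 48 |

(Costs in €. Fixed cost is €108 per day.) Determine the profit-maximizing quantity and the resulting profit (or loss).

y = 5; profit = -€51

Tabulate TR − TC: y=0: -108; y=1: -105; y=2: -91; y=3: -78; y=4: -63; y=5: -51; y=6: -60.
Profit is maximized at y = 5. AVC there is 23/5 = €4.60 ≤ P, so producing beats shutting down (which would give -€108).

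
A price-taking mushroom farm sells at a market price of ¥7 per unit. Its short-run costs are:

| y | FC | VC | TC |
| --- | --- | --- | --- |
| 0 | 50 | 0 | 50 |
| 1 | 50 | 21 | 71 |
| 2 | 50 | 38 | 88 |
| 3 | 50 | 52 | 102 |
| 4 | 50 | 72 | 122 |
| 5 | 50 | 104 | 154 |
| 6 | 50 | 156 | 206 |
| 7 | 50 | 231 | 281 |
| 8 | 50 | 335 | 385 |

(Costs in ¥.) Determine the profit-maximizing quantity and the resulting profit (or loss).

y = 0 (shut down); profit = -¥50

Profit at each row (π = 7y − TC): y=0: -50; y=1: -64; y=2: -74; y=3: -81; y=4: -94; y=5: -119; y=6: -164; y=7: -232; y=8: -329.
Profit is highest at y = 0. Equivalently, the lowest AVC in the table is 52/3 ≈ ¥17.33 at y = 3, and P = ¥7 falls below it — price never covers variable cost, so the firm shuts down and loses only its fixed cost.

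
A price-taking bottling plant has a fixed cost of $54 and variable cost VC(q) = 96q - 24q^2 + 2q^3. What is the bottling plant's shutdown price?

The shutdown price is the minimum of AVC. VC = 96q - 24q^2 + 2q^3, so AVC = 96 - 24q + 2q^2.
dAVC/dq = -24 + 4q = 0 gives q = 6. min AVC = 96 - 24·6 + 2·6^2 = 24.
The firm shuts down for any P below $24.

$24 per unit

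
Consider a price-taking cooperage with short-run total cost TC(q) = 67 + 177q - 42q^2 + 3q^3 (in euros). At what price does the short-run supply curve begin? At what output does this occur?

Short-run supply begins at min AVC. From VC = 177q - 42q^2 + 3q^3, AVC = 177 - 42q + 3q^2.
At the minimum of AVC, MC = AVC. MC = 177 - 84q + 9q^2; setting MC = AVC gives 6q^2 - 42q = 0, so q = 7. min AVC = 30.
For P < €30 the firm produces nothing.

€30 per unit, at q = 7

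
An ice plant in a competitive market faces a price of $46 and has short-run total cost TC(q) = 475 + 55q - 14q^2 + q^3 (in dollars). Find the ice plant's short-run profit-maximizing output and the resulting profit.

Profit = -$151 at q = 9

AVC = 55 - 14q + q^2; min AVC = $6 at q = 7. Since P = $46 ≥ min AVC, the firm produces.
With MC = 55 - 28q + 3q^2, P = MC on the upward-sloping part at q* = 9.
TR = 46·9 = 414. TC = 475 + 90 = 565. Profit = 414 − 565 = -$151.
By producing, the firm covers all variable cost plus $324 of fixed cost; shutting down would lose the full $475.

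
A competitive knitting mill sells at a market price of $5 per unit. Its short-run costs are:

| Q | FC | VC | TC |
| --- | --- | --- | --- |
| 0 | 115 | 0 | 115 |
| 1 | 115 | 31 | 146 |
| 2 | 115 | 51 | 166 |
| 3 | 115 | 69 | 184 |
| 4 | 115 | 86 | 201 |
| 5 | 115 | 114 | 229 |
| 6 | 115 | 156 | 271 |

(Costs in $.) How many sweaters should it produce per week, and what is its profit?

Q = 0 (shut down); profit = -$115

Compute π = P·Q − TC at each output: Q=0: -115; Q=1: -141; Q=2: -156; Q=3: -169; Q=4: -181; Q=5: -204; Q=6: -241.
Profit is highest at Q = 0. Equivalently, the lowest AVC in the table is 86/4 ≈ $21.50 at Q = 4, and P = $5 falls below it — price never covers variable cost, so the firm shuts down and loses only its fixed cost.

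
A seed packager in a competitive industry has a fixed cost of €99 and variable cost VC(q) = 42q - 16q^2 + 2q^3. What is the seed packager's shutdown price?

€10 per unit

Short-run supply begins at min AVC. From VC = 42q - 16q^2 + 2q^3, AVC = 42 - 16q + 2q^2.
At the minimum of AVC, MC = AVC. MC = 42 - 32q + 6q^2; setting MC = AVC gives 4q^2 - 16q = 0, so q = 4. min AVC = 10.
For P < €10 the firm produces nothing.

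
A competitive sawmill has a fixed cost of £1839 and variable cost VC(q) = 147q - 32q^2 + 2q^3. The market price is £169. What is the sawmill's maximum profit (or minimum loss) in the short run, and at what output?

Profit = -£387 at q = 11

AVC = 147 - 32q + 2q^2; min AVC = £19 at q = 8. Since P = £169 ≥ min AVC, the firm produces.
MC = 147 - 64q + 6q^2. Setting P = MC and taking the root on the rising branch gives q* = 11.
TR = 169·11 = 1859. TC = 1839 + 407 = 2246. Profit = 1859 − 2246 = -£387.
That loss of £387 beats the £1839 the firm would lose by shutting down; producing recovers £1452 of fixed cost.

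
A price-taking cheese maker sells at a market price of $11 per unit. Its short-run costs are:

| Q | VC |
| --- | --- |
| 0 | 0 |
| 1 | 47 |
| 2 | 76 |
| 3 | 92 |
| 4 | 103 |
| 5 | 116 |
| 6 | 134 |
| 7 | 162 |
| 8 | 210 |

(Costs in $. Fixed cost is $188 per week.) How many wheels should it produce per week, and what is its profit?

Q = 0 (shut down); profit = -$188

Tabulate TR − TC: Q=0: -188; Q=1: -224; Q=2: -242; Q=3: -247; Q=4: -247; Q=5: -249; Q=6: -256; Q=7: -273; Q=8: -310.
Profit is highest at Q = 0. Equivalently, the lowest AVC in the table is 134/6 ≈ $22.33 at Q = 6, and P = $11 falls below it — price never covers variable cost, so the firm shuts down and loses only its fixed cost.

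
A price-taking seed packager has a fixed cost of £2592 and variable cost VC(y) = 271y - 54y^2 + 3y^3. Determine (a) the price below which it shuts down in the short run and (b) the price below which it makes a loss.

Shutdown price = £28; break-even price = £271

Shutdown price = min AVC. AVC = 271 - 54y + 3y^2, with vertex at y = 9 and minimum £28.
ATC = 2592/y + 271 - 54y + 3y^2. Setting dATC/dy = −2592/y^2 − 54 + 6y = 0 gives y = 12 (since 6·12^3 − 54·12^2 = 2592).
min ATC = 2592/12 + 271 − 54·12 + 3·12^2 = £271. That is the break-even price.
Between these two prices the firm operates at a loss; above £271 it earns a profit.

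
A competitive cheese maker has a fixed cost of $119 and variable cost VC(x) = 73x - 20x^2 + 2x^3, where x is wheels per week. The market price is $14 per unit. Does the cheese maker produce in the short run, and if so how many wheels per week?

Shut down

From TC, MC = TC'(x) = 73 - 40x + 6x^2 and AVC = VC/x = 73 - 20x + 2x^2.
AVC is minimized where dAVC/dx = -20 + 4x = 0, at x = 5; min AVC = 73 - 20·5 + 2·5^2 = $23.
With P < min AVC ($14 < $23), every unit sold adds to the loss.
Shutting down limits the loss to fixed cost, $119.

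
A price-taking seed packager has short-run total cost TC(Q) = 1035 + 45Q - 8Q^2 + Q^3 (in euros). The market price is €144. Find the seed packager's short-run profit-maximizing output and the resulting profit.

Profit = -€225 at Q = 9

AVC = 45 - 8Q + Q^2; min AVC = €29 at Q = 4. Since P = €144 ≥ min AVC, the firm produces.
With MC = 45 - 16Q + 3Q^2, P = MC on the upward-sloping part at Q* = 9.
TR = 144·9 = 1296. TC = 1035 + 486 = 1521. Profit = 1296 − 1521 = -€225.
That loss of €225 beats the €1035 the firm would lose by shutting down; producing recovers €810 of fixed cost.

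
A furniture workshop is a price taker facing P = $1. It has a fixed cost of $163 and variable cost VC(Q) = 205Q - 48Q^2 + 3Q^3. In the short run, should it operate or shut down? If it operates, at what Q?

From TC, MC = TC'(Q) = 205 - 96Q + 9Q^2 and AVC = VC/Q = 205 - 48Q + 3Q^2.
AVC is minimized where dAVC/dQ = -48 + 6Q = 0, at Q = 8; min AVC = 205 - 48·8 + 3·8^2 = $13.
P = $1 lies below min AVC = $13; no output level covers variable cost.
Shutting down limits the loss to fixed cost, $163.

Shut down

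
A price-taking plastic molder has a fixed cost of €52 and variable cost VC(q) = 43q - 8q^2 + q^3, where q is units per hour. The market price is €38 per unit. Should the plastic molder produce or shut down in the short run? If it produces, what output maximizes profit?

Produce at q = 5

From TC, MC = TC'(q) = 43 - 16q + 3q^2 and AVC = VC/q = 43 - 8q + q^2.
AVC is minimized where dAVC/dq = -8 + 2q = 0, at q = 4; min AVC = 43 - 8·4 + 4^2 = €27.
Since P = €38 ≥ min AVC = €27, price covers variable cost and the firm should produce.
P = MC gives 5 - 16q + 3q^2 = 0, with roots 1/3 and 5. Take the larger (rising MC): q* = 5.
Check: AVC at q = 5 is €28 ≤ P, so revenue covers variable cost.
Profit = P·q − TC = 38·5 − 192 = -€2, a loss, but smaller than the €52 fixed cost the firm would lose by shutting down.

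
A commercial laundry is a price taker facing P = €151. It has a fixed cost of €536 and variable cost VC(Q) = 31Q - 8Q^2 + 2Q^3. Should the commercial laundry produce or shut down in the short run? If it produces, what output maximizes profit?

Produce at Q = 6

Strip out fixed cost: VC = 31Q - 8Q^2 + 2Q^3. Then AVC = 31 - 8Q + 2Q^2 and MC = 31 - 16Q + 6Q^2.
AVC hits its minimum where MC = AVC, at Q = 2, giving min AVC = 31 - 8·2 + 2·2^2 = €23.
P = €151 exceeds min AVC = €23, so the firm stays open.
Set P = MC: 151 = 31 - 16Q + 6Q^2 → -120 - 16Q + 6Q^2 = 0. The roots are Q = -10/3 and Q = 6; the profit-maximizing output is on the rising part of MC, so Q* = 6.
Check: AVC at Q = 6 is €55 ≤ P, so revenue covers variable cost.
Profit = P·Q − TC = 151·6 − 866 = €40.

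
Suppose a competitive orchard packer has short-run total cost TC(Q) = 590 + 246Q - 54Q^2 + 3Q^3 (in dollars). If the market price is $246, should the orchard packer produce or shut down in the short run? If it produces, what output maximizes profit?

Strip out fixed cost: VC = 246Q - 54Q^2 + 3Q^3. Then AVC = 246 - 54Q + 3Q^2 and MC = 246 - 108Q + 9Q^2.
The AVC parabola has its vertex at Q = 54/6 = 9, where AVC = 246 - 54·9 + 3·9^2 = $3.
Since P = $246 ≥ min AVC = $3, price covers variable cost and the firm should produce.
Set P = MC: 246 = 246 - 108Q + 9Q^2 → -108Q + 9Q^2 = 0. The roots are Q = 0 and Q = 12; the profit-maximizing output is on the rising part of MC, so Q* = 12.
Check: AVC at Q = 12 is $30 ≤ P, so revenue covers variable cost.
Profit = P·Q − TC = 246·12 − 950 = $2002.

Produce at Q = 12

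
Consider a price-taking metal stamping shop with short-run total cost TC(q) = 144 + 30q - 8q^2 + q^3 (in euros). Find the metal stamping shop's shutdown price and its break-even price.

Shutdown price = €14; break-even price = €42

Shutdown price = min AVC. AVC = 30 - 8q + q^2, with vertex at q = 4 and minimum €14.
ATC = 144/q + 30 - 8q + q^2. Setting dATC/dq = −144/q^2 − 8 + 2q = 0 gives q = 6 (since 2·6^3 − 8·6^2 = 144).
min ATC = 144/6 + 30 − 8·6 + 6^2 = €42. That is the break-even price.
For €14 ≤ P < €42 the firm produces at a loss; below €14 it shuts down.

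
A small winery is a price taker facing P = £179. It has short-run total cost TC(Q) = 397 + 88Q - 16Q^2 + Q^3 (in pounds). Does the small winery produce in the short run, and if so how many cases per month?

Produce at Q = 13

Strip out fixed cost: VC = 88Q - 16Q^2 + Q^3. Then AVC = 88 - 16Q + Q^2 and MC = 88 - 32Q + 3Q^2.
AVC is minimized where dAVC/dQ = -16 + 2Q = 0, at Q = 8; min AVC = 88 - 16·8 + 8^2 = £24.
Because £179 ≥ £24, revenue can cover variable cost; the firm operates.
Set P = MC: 179 = 88 - 32Q + 3Q^2 → -91 - 32Q + 3Q^2 = 0. The roots are Q = -7/3 and Q = 13; the profit-maximizing output is on the rising part of MC, so Q* = 13.
Check: AVC at Q = 13 is £49 ≤ P, so revenue covers variable cost.
Profit = P·Q − TC = 179·13 − 1034 = £1293.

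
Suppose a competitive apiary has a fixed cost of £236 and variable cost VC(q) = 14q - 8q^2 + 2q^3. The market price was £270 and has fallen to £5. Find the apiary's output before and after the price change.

AVC = 14 - 8q + 2q^2, minimized at q = 2 where min AVC = £6. MC = 14 - 16q + 6q^2.
At P = £270 ≥ min AVC, set P = MC on the rising branch: q = 8.
At P = £5 < min AVC = £6, price no longer covers variable cost at any output, so the firm shuts down: q = 0.

Output falls from 8 to 0 (the firm shuts down)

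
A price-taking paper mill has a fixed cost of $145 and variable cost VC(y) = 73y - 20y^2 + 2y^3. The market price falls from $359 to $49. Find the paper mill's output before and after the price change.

Output falls from 11 to 6

AVC = 73 - 20y + 2y^2, minimized at y = 5 where min AVC = $23. MC = 73 - 40y + 6y^2.
At P = $359 ≥ min AVC, set P = MC on the rising branch: y = 11.
At P = $49 ≥ min AVC, set P = MC: y = 6. The firm stays open but cuts output.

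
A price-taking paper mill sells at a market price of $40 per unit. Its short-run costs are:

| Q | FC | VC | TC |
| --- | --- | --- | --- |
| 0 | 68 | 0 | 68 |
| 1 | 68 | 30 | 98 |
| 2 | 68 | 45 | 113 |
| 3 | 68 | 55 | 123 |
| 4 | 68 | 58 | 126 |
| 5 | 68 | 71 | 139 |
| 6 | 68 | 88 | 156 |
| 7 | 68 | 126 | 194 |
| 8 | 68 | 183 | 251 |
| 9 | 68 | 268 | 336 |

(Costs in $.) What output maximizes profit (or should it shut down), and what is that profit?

Compute π = P·Q − TC at each output: Q=0: -68; Q=1: -58; Q=2: -33; Q=3: -3; Q=4: 34; Q=5: 61; Q=6: 84; Q=7: 86; Q=8: 69; Q=9: 24.
Profit is maximized at Q = 7. AVC there is 126/7 = $18 ≤ P, so producing beats shutting down (which would give -$68).

Q = 7; profit = $86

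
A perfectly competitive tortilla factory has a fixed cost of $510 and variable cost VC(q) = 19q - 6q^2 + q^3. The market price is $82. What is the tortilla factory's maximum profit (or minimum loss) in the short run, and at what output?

Profit = -$118 at q = 7

AVC = 19 - 6q + q^2 has its minimum $10 at q = 3; price $82 clears that bar, so the firm operates.
With MC = 19 - 12q + 3q^2, P = MC on the upward-sloping part at q* = 7.
TR = 82·7 = 574. TC = 510 + 182 = 692. Profit = 574 − 692 = -$118.
By producing, the firm covers all variable cost plus $392 of fixed cost; shutting down would lose the full $510.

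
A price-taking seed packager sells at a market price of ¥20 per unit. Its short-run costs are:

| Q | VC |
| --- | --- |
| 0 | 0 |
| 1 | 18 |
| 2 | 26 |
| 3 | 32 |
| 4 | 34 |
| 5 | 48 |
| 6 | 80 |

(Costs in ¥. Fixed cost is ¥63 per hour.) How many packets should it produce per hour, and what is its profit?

Compute π = P·Q − TC at each output: Q=0: -63; Q=1: -61; Q=2: -49; Q=3: -35; Q=4: -17; Q=5: -11; Q=6: -23.
Profit is maximized at Q = 5. AVC there is 48/5 = ¥9.60 ≤ P, so producing beats shutting down (which would give -¥63).

Q = 5; profit = -¥11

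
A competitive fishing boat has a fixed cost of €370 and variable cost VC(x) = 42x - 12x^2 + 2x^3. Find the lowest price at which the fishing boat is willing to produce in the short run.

Short-run supply begins at min AVC. From VC = 42x - 12x^2 + 2x^3, AVC = 42 - 12x + 2x^2.
At the minimum of AVC, MC = AVC. MC = 42 - 24x + 6x^2; setting MC = AVC gives 4x^2 - 12x = 0, so x = 3. min AVC = 24.
So the shutdown price is €24.

€24 per unit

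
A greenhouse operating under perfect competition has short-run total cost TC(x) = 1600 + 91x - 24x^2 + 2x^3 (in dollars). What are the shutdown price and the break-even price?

AVC = 91 - 24x + 2x^2; minimized at x = 6, giving min AVC = $19. That is the shutdown price.
ATC = 1600/x + 91 - 24x + 2x^2. Setting dATC/dx = −1600/x^2 − 24 + 4x = 0 gives x = 10 (since 4·10^3 − 24·10^2 = 1600).
min ATC = 1600/10 + 91 − 24·10 + 2·10^2 = $211. That is the break-even price.
For $19 ≤ P < $211 the firm produces at a loss; below $19 it shuts down.

Shutdown price = $19; break-even price = $211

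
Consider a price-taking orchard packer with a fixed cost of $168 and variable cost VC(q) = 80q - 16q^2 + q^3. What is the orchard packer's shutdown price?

$16 per unit

The shutdown price is the minimum of AVC. VC = 80q - 16q^2 + q^3, so AVC = 80 - 16q + q^2.
dAVC/dq = -16 + 2q = 0 gives q = 8. min AVC = 80 - 16·8 + 8^2 = 16.
So the shutdown price is $16.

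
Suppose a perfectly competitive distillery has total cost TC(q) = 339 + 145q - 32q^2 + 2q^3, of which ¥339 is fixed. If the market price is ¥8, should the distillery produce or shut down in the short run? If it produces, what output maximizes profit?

Shut down

From TC, MC = TC'(q) = 145 - 64q + 6q^2 and AVC = VC/q = 145 - 32q + 2q^2.
AVC is minimized where dAVC/dq = -32 + 4q = 0, at q = 8; min AVC = 145 - 32·8 + 2·8^2 = ¥17.
P = ¥8 lies below min AVC = ¥17; no output level covers variable cost.
The firm minimizes its loss by shutting down and losing only its fixed cost of ¥339.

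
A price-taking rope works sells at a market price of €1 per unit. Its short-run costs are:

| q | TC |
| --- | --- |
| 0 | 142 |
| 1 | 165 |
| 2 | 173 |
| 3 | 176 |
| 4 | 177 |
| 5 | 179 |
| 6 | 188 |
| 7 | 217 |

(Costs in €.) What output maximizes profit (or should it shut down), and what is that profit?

q = 0 (shut down); profit = -€142

Tabulate TR − TC: q=0: -142; q=1: -164; q=2: -171; q=3: -173; q=4: -173; q=5: -174; q=6: -182; q=7: -210.
Profit is highest at q = 0. Equivalently, the lowest AVC in the table is 37/5 ≈ €7.40 at q = 5, and P = €1 falls below it — price never covers variable cost, so the firm shuts down and loses only its fixed cost.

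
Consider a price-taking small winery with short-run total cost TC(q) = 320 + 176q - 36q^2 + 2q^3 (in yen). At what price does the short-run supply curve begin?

¥14 per unit

Short-run supply begins at min AVC. From VC = 176q - 36q^2 + 2q^3, AVC = 176 - 36q + 2q^2.
dAVC/dq = -36 + 4q = 0 gives q = 9. min AVC = 176 - 36·9 + 2·9^2 = 14.
The firm shuts down for any P below ¥14.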